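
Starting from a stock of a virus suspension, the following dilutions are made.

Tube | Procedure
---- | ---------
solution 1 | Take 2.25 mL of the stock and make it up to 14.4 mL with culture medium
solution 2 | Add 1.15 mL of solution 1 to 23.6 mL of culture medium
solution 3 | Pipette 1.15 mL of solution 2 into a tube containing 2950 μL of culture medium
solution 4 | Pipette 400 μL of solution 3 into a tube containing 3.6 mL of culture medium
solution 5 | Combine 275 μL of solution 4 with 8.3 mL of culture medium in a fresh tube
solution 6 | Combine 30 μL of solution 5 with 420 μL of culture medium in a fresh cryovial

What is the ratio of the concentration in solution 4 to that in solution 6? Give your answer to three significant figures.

Step 1: 2.25 mL brought to 14.4 mL → factor 14.4/2.25 = 6.4
Step 2: 1.15 mL + 23.6 mL = 24.75 mL total → factor 24.75/1.15 = 21.522
Step 3: 1.15 mL + 2950 μL = 4.1 mL total → factor 4.1/1.15 = 3.5652
Step 4: 400 μL + 3.6 mL = 4000 μL total → factor 4000/400 = 10
Step 5: 275 μL + 8.3 mL = 8575 μL total → factor 8575/275 = 31.182
Step 6: 30 μL + 420 μL = 450 μL total → factor 450/30 = 15
Dilution factor to solution 4 = 4910.7; to solution 6 = 2.2969 × 10^6
[solution 4]/[solution 6] = (factor to solution 6)/(factor to solution 4) = 2.2969 × 10^6/4910.7 = 468

468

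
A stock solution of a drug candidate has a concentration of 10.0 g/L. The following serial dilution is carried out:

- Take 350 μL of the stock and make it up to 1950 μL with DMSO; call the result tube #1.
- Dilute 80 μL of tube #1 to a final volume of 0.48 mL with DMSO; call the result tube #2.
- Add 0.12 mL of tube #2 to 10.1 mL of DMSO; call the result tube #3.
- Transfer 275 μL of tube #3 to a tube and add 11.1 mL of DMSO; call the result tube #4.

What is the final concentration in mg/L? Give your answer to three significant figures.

Step 1: 350 μL brought to 1950 μL → factor 1950/350 = 5.5714
Step 2: 80 μL brought to 0.48 mL → factor 480/80 = 6
Step 3: 0.12 mL + 10.1 mL = 10.22 mL total → factor 10.22/0.12 = 85.167
Step 4: 275 μL + 11.1 mL = 11375 μL total → factor 11375/275 = 41.364
Overall dilution factor = 5.5714 × 6 × 85.167 × 41.364 = 1.1776 × 10^5
Final = 10.0 g/L / 1.1776 × 10^5 = 8.492 × 10^-5 g/L = 0.0849 mg/L

0.0849 mg/L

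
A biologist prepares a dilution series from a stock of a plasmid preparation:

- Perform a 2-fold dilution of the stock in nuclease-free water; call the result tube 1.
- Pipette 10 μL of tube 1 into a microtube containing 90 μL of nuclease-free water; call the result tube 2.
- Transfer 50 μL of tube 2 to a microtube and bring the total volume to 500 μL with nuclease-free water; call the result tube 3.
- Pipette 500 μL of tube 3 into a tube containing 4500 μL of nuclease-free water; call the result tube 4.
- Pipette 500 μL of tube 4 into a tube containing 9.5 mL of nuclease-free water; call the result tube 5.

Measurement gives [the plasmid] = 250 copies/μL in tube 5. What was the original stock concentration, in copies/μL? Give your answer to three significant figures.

Step 1: 2-fold → factor 2
Step 2: 10 μL + 90 μL = 100 μL total → factor 100/10 = 10
Step 3: 50 μL brought to 500 μL → factor 500/50 = 10
Step 4: 500 μL + 4500 μL = 5000 μL total → factor 5000/500 = 10
Step 5: 500 μL + 9.5 mL = 10000 μL total → factor 10000/500 = 20
Overall dilution factor = 2 × 10 × 10 × 10 × 20 = 40000
Stock = 250 copies/μL × 40000 = 1.00 × 10^7 copies/μL

1.00 × 10^7 copies/μL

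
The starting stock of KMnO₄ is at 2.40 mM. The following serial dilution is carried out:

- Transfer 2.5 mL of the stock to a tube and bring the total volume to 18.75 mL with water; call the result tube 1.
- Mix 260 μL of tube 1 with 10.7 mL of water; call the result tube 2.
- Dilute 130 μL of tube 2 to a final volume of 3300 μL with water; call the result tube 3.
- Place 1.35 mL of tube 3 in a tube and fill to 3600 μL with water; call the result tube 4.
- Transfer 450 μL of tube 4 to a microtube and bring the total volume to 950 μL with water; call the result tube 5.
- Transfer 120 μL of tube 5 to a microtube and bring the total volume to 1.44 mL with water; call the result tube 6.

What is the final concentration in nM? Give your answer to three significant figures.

Step 1: 2.5 mL brought to 18.75 mL → factor 18.75/2.5 = 7.5
Step 2: 260 μL + 10.7 mL = 10960 μL total → factor 10960/260 = 42.154
Step 3: 130 μL brought to 3300 μL → factor 3300/130 = 25.385
Step 4: 1.35 mL brought to 3600 μL → factor 3.6/1.35 = 2.6667
Step 5: 450 μL brought to 950 μL → factor 950/450 = 2.1111
Step 6: 120 μL brought to 1.44 mL → factor 1440/120 = 12
Overall dilution factor = 7.5 × 42.154 × 25.385 × 2.6667 × 2.1111 × 12 = 5.4216 × 10^5
Final = 2.40 mM / 5.4216 × 10^5 = 4.427 × 10^-6 mM = 4.43 nM

4.43 nM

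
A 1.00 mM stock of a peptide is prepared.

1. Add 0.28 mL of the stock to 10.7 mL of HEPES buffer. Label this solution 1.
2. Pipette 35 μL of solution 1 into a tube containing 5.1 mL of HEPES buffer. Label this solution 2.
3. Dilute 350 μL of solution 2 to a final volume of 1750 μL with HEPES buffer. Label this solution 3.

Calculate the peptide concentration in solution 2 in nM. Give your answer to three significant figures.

174 nM

Step 1: 0.28 mL + 10.7 mL = 10.98 mL total → factor 10.98/0.28 = 39.214
Step 2: 35 μL + 5.1 mL = 5135 μL total → factor 5135/35 = 146.71
Dilution factor through solution 2 = 39.214 × 146.71 = 5753.3
[solution 2] = 1.00 mM / 5753.3 = 0.0001738 mM = 174 nM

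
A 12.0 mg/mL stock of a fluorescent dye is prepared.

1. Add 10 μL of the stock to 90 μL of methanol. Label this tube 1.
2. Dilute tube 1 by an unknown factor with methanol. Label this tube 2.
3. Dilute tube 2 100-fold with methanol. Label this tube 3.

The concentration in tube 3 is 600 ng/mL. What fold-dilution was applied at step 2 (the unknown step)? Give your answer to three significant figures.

Step 1: 10 μL + 90 μL = 100 μL total → factor 100/10 = 10
Step 2: unknown factor x
Step 3: 100-fold → factor 100
Product of known-step factors = 1000
Overall factor = 12.0 mg/mL / (600 ng/mL) = 20000
x = 20000 / 1000 = 20.0

20.0-fold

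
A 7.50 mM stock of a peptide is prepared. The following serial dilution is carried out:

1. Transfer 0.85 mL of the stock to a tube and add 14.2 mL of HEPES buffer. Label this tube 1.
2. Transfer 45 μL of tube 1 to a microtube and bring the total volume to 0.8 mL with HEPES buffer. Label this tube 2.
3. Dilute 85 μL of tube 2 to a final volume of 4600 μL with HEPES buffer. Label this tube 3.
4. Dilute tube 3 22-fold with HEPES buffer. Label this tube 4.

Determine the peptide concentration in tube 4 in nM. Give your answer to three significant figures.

Step 1: 0.85 mL + 14.2 mL = 15.05 mL total → factor 15.05/0.85 = 17.706
Step 2: 45 μL brought to 0.8 mL → factor 800/45 = 17.778
Step 3: 85 μL brought to 4600 μL → factor 4600/85 = 54.118
Step 4: 22-fold → factor 22
Overall dilution factor = 17.706 × 17.778 × 54.118 × 22 = 3.7476 × 10^5
Final = 7.50 mM / 3.7476 × 10^5 = 2.001 × 10^-5 mM = 20.0 nM

20.0 nM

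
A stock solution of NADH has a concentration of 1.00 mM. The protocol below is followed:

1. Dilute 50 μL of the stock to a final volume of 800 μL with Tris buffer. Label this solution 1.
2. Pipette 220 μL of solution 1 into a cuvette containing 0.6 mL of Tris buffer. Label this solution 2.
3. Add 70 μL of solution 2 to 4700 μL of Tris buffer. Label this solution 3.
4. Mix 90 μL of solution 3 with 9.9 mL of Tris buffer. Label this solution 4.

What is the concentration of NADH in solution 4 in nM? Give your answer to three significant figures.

Step 1: 50 μL brought to 800 μL → factor 800/50 = 16
Step 2: 220 μL + 0.6 mL = 820 μL total → factor 820/220 = 3.7273
Step 3: 70 μL + 4700 μL = 4770 μL total → factor 4770/70 = 68.143
Step 4: 90 μL + 9.9 mL = 9990 μL total → factor 9990/90 = 111
Overall dilution factor = 16 × 3.7273 × 68.143 × 111 = 4.5108 × 10^5
Final = 1.00 mM / 4.5108 × 10^5 = 2.217 × 10^-6 mM = 2.22 nM

2.22 nM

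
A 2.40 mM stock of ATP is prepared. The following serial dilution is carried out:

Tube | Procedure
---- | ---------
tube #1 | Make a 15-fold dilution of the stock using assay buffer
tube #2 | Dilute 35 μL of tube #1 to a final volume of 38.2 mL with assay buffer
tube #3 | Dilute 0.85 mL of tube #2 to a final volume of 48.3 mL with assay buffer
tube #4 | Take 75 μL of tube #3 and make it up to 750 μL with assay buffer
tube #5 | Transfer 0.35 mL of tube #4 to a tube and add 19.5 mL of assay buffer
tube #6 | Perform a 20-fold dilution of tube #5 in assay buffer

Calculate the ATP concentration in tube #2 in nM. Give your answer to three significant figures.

147 nM

Step 1: 15-fold → factor 15
Step 2: 35 μL brought to 38.2 mL → factor 38200/35 = 1091.4
Dilution factor through tube #2 = 15 × 1091.4 = 16371
[tube #2] = 2.40 mM / 16371 = 0.0001466 mM = 147 nM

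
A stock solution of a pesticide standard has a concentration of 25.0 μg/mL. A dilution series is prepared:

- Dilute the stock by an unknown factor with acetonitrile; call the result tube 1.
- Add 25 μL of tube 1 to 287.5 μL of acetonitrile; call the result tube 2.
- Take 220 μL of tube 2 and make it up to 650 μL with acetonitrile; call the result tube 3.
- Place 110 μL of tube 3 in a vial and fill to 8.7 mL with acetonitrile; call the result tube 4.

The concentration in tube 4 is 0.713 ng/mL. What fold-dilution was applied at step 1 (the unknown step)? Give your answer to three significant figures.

12.0-fold

Step 1: unknown factor x
Step 2: 25 μL + 287.5 μL = 312.5 μL total → factor 312.5/25 = 12.5
Step 3: 220 μL brought to 650 μL → factor 650/220 = 2.9545
Step 4: 110 μL brought to 8.7 mL → factor 8700/110 = 79.091
Product of known-step factors = 2921
Overall factor = 25.0 μg/mL / (0.713 ng/mL) = 35063
x = 35063 / 2921 = 12.0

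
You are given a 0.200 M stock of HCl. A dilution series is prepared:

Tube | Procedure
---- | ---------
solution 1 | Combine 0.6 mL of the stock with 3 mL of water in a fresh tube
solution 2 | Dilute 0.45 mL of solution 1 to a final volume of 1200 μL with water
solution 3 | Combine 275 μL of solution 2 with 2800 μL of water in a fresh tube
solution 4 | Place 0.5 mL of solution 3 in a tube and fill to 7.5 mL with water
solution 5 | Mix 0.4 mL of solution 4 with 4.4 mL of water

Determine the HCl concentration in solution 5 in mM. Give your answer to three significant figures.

0.00621 mM

Step 1: 0.6 mL + 3 mL = 3.6 mL total → factor 3.6/0.6 = 6
Step 2: 0.45 mL brought to 1200 μL → factor 1.2/0.45 = 2.6667
Step 3: 275 μL + 2800 μL = 3075 μL total → factor 3075/275 = 11.182
Step 4: 0.5 mL brought to 7.5 mL → factor 7.5/0.5 = 15
Step 5: 0.4 mL + 4.4 mL = 4.8 mL total → factor 4.8/0.4 = 12
Overall dilution factor = 6 × 2.6667 × 11.182 × 15 × 12 = 32204
Final = 0.200 M / 32204 = 6.210 × 10^-6 M = 0.00621 mM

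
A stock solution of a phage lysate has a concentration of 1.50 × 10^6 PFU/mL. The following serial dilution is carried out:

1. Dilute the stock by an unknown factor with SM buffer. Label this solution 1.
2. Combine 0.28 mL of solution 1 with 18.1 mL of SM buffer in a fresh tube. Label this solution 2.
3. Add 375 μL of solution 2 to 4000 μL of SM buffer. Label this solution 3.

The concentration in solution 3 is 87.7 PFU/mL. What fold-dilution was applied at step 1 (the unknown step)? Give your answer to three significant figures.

22.3-fold

Step 1: unknown factor x
Step 2: 0.28 mL + 18.1 mL = 18.38 mL total → factor 18.38/0.28 = 65.643
Step 3: 375 μL + 4000 μL = 4375 μL total → factor 4375/375 = 11.667
Product of known-step factors = 765.83
Overall factor = 1.50 × 10^6 PFU/mL / (87.7 PFU/mL) = 17104
x = 17104 / 765.83 = 22.3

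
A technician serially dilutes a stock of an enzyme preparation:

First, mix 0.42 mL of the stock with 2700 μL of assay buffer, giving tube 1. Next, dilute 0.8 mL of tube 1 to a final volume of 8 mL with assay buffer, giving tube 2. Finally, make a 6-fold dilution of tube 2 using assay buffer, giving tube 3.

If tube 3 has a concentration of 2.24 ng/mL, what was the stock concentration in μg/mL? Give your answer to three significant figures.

Step 1: 0.42 mL + 2700 μL = 3.12 mL total → factor 3.12/0.42 = 7.4286
Step 2: 0.8 mL brought to 8 mL → factor 8/0.8 = 10
Step 3: 6-fold → factor 6
Overall dilution factor = 7.4286 × 10 × 6 = 445.71
Stock = 2.24 ng/mL × 445.71 = 998.4 ng/mL = 0.998 μg/mL

0.998 μg/mL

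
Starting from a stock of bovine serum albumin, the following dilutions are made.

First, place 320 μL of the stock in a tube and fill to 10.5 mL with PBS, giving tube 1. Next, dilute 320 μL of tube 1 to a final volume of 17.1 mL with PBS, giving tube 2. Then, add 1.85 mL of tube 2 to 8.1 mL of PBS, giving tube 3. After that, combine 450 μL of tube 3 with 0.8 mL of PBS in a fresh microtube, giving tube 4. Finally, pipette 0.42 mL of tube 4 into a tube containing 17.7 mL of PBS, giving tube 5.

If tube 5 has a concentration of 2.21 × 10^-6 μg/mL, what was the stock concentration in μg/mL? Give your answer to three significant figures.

Step 1: 320 μL brought to 10.5 mL → factor 10500/320 = 32.812
Step 2: 320 μL brought to 17.1 mL → factor 17100/320 = 53.438
Step 3: 1.85 mL + 8.1 mL = 9.95 mL total → factor 9.95/1.85 = 5.3784
Step 4: 450 μL + 0.8 mL = 1250 μL total → factor 1250/450 = 2.7778
Step 5: 0.42 mL + 17.7 mL = 18.12 mL total → factor 18.12/0.42 = 43.143
Overall dilution factor = 32.812 × 53.438 × 5.3784 × 2.7778 × 43.143 = 1.1302 × 10^6
Stock = 2.21 × 10^-6 μg/mL × 1.1302 × 10^6 = 2.50 μg/mL

2.50 μg/mL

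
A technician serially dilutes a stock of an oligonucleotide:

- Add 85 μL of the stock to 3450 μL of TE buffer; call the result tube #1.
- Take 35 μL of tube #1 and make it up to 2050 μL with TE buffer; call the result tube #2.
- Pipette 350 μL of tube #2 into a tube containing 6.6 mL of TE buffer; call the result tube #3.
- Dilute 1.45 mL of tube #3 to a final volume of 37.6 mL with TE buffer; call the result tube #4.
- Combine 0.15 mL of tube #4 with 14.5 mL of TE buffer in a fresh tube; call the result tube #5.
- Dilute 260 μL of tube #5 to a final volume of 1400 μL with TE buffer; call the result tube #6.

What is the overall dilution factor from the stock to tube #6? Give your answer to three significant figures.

6.60 × 10^8

Step 1: 85 μL + 3450 μL = 3535 μL total → factor 3535/85 = 41.588
Step 2: 35 μL brought to 2050 μL → factor 2050/35 = 58.571
Step 3: 350 μL + 6.6 mL = 6950 μL total → factor 6950/350 = 19.857
Step 4: 1.45 mL brought to 37.6 mL → factor 37.6/1.45 = 25.931
Step 5: 0.15 mL + 14.5 mL = 14.65 mL total → factor 14.65/0.15 = 97.667
Step 6: 260 μL brought to 1400 μL → factor 1400/260 = 5.3846
Overall dilution factor = 41.588 × 58.571 × 19.857 × 25.931 × 97.667 × 5.3846 = 6.5962 × 10^8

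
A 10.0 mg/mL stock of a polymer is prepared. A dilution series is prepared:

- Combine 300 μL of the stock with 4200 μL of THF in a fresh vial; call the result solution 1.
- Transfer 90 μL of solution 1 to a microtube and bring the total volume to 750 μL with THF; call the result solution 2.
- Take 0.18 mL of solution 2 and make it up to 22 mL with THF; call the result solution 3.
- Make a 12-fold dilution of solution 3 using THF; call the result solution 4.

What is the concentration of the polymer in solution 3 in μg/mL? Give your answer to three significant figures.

Step 1: 300 μL + 4200 μL = 4500 μL total → factor 4500/300 = 15
Step 2: 90 μL brought to 750 μL → factor 750/90 = 8.3333
Step 3: 0.18 mL brought to 22 mL → factor 22/0.18 = 122.22
Dilution factor through solution 3 = 15 × 8.3333 × 122.22 = 15278
[solution 3] = 10.0 mg/mL / 15278 = 0.0006545 mg/mL = 0.655 μg/mL

0.655 μg/mL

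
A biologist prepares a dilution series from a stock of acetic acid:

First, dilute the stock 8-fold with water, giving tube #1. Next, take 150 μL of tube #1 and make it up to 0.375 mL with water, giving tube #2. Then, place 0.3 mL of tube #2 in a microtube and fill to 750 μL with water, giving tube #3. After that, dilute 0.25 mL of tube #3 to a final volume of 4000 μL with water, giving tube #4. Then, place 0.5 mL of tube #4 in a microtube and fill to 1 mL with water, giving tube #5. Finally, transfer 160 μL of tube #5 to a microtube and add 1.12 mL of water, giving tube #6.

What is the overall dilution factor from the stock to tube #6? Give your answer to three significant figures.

1.28 × 10^4

Step 1: 8-fold → factor 8
Step 2: 150 μL brought to 0.375 mL → factor 375/150 = 2.5
Step 3: 0.3 mL brought to 750 μL → factor 0.75/0.3 = 2.5
Step 4: 0.25 mL brought to 4000 μL → factor 4/0.25 = 16
Step 5: 0.5 mL brought to 1 mL → factor 1/0.5 = 2
Step 6: 160 μL + 1.12 mL = 1280 μL total → factor 1280/160 = 8
Overall dilution factor = 8 × 2.5 × 2.5 × 16 × 2 × 8 = 12800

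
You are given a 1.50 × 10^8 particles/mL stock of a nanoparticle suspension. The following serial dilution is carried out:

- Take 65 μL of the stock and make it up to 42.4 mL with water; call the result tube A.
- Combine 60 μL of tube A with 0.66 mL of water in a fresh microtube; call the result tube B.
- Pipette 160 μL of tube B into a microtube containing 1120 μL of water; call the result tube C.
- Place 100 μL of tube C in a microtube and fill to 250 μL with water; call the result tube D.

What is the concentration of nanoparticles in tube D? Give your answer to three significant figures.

Step 1: 65 μL brought to 42.4 mL → factor 42400/65 = 652.31
Step 2: 60 μL + 0.66 mL = 720 μL total → factor 720/60 = 12
Step 3: 160 μL + 1120 μL = 1280 μL total → factor 1280/160 = 8
Step 4: 100 μL brought to 250 μL → factor 250/100 = 2.5
Overall dilution factor = 652.31 × 12 × 8 × 2.5 = 1.5655 × 10^5
Final = 1.50 × 10^8 particles/mL / 1.5655 × 10^5 = 958 particles/mL

958 particles/mL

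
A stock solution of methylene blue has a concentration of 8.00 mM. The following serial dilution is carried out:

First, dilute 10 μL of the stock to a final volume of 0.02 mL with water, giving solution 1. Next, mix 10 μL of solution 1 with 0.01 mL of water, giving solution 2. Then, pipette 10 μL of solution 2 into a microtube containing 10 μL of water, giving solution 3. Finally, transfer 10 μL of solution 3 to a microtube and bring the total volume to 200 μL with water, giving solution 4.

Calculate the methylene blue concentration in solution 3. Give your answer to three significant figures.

Step 1: 10 μL brought to 0.02 mL → factor 20/10 = 2
Step 2: 10 μL + 0.01 mL = 20 μL total → factor 20/10 = 2
Step 3: 10 μL + 10 μL = 20 μL total → factor 20/10 = 2
Dilution factor through solution 3 = 2 × 2 × 2 = 8
[solution 3] = 8.00 mM / 8 = 1.00 mM

1.00 mM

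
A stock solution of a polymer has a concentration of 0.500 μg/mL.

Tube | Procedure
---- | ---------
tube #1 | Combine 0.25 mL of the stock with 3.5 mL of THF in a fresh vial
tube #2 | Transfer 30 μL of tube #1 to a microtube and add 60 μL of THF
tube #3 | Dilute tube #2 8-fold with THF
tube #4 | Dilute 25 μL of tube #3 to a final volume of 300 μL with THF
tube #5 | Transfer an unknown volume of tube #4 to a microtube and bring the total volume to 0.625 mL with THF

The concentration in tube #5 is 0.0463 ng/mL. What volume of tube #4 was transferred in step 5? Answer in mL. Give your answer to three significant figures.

Step 1: 0.25 mL + 3.5 mL = 3.75 mL total → factor 3.75/0.25 = 15
Step 2: 30 μL + 60 μL = 90 μL total → factor 90/30 = 3
Step 3: 8-fold → factor 8
Step 4: 25 μL brought to 300 μL → factor 300/25 = 12
Step 5: v brought to 0.625 mL → factor = 0.625 mL/v
Product of known-step factors = 4320
Overall factor = 0.500 μg/mL / (0.0463 ng/mL) = 10799
Step-5 factor = 10799 / 4320 = 2.4998
v = 0.625 mL / 2.4998 = 0.250 mL

0.250 mL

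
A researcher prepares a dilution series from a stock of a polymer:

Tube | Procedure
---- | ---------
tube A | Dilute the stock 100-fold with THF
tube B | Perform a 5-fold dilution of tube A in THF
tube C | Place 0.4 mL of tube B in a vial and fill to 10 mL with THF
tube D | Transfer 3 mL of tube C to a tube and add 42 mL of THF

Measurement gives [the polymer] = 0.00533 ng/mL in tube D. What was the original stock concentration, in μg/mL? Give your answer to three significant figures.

Step 1: 100-fold → factor 100
Step 2: 5-fold → factor 5
Step 3: 0.4 mL brought to 10 mL → factor 10/0.4 = 25
Step 4: 3 mL + 42 mL = 45 mL total → factor 45/3 = 15
Overall dilution factor = 100 × 5 × 25 × 15 = 1.875 × 10^5
Stock = 0.00533 ng/mL × 1.875 × 10^5 = 999.4 ng/mL = 0.999 μg/mL

0.999 μg/mL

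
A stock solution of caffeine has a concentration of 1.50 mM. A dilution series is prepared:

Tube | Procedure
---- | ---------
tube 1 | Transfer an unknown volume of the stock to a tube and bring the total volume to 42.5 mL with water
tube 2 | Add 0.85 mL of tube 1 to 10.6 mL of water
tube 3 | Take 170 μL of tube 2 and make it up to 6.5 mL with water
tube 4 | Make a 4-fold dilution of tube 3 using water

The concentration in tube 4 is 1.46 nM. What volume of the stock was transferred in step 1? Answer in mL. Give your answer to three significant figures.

Step 1: v brought to 42.5 mL → factor = 42.5 mL/v
Step 2: 0.85 mL + 10.6 mL = 11.45 mL total → factor 11.45/0.85 = 13.471
Step 3: 170 μL brought to 6.5 mL → factor 6500/170 = 38.235
Step 4: 4-fold → factor 4
Product of known-step factors = 2060.2
Overall factor = 1.50 mM / (1.46 nM) = 1.0274 × 10^6
Step-1 factor = 1.0274 × 10^6 / 2060.2 = 498.69
v = 42.5 mL / 498.69 = 0.0852 mL

0.0852 mL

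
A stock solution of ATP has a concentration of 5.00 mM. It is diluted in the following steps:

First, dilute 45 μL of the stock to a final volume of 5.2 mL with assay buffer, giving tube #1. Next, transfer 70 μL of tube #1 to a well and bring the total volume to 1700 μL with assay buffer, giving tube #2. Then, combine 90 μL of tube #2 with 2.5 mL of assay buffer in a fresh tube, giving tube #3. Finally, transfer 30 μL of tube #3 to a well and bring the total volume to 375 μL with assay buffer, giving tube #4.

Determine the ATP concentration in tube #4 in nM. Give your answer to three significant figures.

4.95 nM

Step 1: 45 μL brought to 5.2 mL → factor 5200/45 = 115.56
Step 2: 70 μL brought to 1700 μL → factor 1700/70 = 24.286
Step 3: 90 μL + 2.5 mL = 2590 μL total → factor 2590/90 = 28.778
Step 4: 30 μL brought to 375 μL → factor 375/30 = 12.5
Overall dilution factor = 115.56 × 24.286 × 28.778 × 12.5 = 1.0095 × 10^6
Final = 5.00 mM / 1.0095 × 10^6 = 4.953 × 10^-6 mM = 4.95 nM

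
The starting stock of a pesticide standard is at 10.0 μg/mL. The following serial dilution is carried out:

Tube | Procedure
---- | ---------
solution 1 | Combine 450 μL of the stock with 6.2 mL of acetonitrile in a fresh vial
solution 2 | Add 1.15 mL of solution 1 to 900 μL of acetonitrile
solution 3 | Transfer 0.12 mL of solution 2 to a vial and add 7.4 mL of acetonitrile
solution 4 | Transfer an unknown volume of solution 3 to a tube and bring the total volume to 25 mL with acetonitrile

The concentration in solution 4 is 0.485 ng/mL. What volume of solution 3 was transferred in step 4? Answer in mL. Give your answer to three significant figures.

Step 1: 450 μL + 6.2 mL = 6650 μL total → factor 6650/450 = 14.778
Step 2: 1.15 mL + 900 μL = 2.05 mL total → factor 2.05/1.15 = 1.7826
Step 3: 0.12 mL + 7.4 mL = 7.52 mL total → factor 7.52/0.12 = 62.667
Step 4: v brought to 25 mL → factor = 25 mL/v
Product of known-step factors = 1650.8
Overall factor = 10.0 μg/mL / (0.485 ng/mL) = 20619
Step-4 factor = 20619 / 1650.8 = 12.49
v = 25 mL / 12.49 = 2.00 mL

2.00 mL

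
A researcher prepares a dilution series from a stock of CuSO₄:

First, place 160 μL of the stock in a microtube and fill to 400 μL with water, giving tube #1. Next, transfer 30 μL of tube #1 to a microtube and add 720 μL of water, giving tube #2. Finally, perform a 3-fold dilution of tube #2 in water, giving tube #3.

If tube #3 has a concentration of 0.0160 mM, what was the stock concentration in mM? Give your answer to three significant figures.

Step 1: 160 μL brought to 400 μL → factor 400/160 = 2.5
Step 2: 30 μL + 720 μL = 750 μL total → factor 750/30 = 25
Step 3: 3-fold → factor 3
Overall dilution factor = 2.5 × 25 × 3 = 187.5
Stock = 0.0160 mM × 187.5 = 3.00 mM

3.00 mM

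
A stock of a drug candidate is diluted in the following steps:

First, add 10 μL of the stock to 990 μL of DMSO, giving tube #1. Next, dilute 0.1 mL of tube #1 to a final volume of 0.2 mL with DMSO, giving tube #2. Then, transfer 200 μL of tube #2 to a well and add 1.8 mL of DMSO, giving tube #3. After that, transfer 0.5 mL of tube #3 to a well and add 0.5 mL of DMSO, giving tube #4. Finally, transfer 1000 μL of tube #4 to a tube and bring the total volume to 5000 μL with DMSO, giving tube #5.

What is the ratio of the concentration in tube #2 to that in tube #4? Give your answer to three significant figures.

Step 1: 10 μL + 990 μL = 1000 μL total → factor 1000/10 = 100
Step 2: 0.1 mL brought to 0.2 mL → factor 0.2/0.1 = 2
Step 3: 200 μL + 1.8 mL = 2000 μL total → factor 2000/200 = 10
Step 4: 0.5 mL + 0.5 mL = 1 mL total → factor 1/0.5 = 2
Dilution factor to tube #2 = 200; to tube #4 = 4000
[tube #2]/[tube #4] = (factor to tube #4)/(factor to tube #2) = 4000/200 = 20.0

20.0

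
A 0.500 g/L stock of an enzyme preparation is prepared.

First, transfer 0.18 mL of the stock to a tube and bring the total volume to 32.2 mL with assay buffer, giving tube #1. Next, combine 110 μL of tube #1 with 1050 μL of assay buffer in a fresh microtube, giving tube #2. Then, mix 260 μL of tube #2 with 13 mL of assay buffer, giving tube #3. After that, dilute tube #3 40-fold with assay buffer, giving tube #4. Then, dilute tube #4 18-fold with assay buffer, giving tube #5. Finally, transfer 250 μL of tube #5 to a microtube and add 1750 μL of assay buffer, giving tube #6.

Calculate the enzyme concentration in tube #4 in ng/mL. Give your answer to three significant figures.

0.130 ng/mL

Step 1: 0.18 mL brought to 32.2 mL → factor 32.2/0.18 = 178.89
Step 2: 110 μL + 1050 μL = 1160 μL total → factor 1160/110 = 10.545
Step 3: 260 μL + 13 mL = 13260 μL total → factor 13260/260 = 51
Step 4: 40-fold → factor 40
Dilution factor through tube #4 = 178.89 × 10.545 × 51 × 40 = 3.8484 × 10^6
[tube #4] = 0.500 g/L / 3.8484 × 10^6 = 1.299 × 10^-7 g/L = 0.130 ng/mL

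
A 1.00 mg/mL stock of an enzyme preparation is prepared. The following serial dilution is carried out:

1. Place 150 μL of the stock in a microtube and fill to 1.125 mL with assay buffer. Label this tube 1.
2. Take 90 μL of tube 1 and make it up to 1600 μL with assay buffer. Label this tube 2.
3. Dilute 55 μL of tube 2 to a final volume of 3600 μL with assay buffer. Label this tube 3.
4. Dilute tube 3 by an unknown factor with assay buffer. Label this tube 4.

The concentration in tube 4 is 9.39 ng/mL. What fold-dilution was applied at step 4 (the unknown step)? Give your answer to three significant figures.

Step 1: 150 μL brought to 1.125 mL → factor 1125/150 = 7.5
Step 2: 90 μL brought to 1600 μL → factor 1600/90 = 17.778
Step 3: 55 μL brought to 3600 μL → factor 3600/55 = 65.455
Step 4: unknown factor x
Product of known-step factors = 8727.3
Overall factor = 1.00 mg/mL / (9.39 ng/mL) = 1.065 × 10^5
x = 1.065 × 10^5 / 8727.3 = 12.2

12.2-fold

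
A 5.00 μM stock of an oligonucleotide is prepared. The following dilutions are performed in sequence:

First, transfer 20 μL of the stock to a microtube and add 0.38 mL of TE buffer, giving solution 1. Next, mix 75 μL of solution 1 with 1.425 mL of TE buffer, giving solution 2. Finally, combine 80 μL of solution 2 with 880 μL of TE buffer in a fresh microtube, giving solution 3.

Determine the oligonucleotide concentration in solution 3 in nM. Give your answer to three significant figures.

Step 1: 20 μL + 0.38 mL = 400 μL total → factor 400/20 = 20
Step 2: 75 μL + 1.425 mL = 1500 μL total → factor 1500/75 = 20
Step 3: 80 μL + 880 μL = 960 μL total → factor 960/80 = 12
Overall dilution factor = 20 × 20 × 12 = 4800
Final = 5.00 μM / 4800 = 0.001042 μM = 1.04 nM

1.04 nM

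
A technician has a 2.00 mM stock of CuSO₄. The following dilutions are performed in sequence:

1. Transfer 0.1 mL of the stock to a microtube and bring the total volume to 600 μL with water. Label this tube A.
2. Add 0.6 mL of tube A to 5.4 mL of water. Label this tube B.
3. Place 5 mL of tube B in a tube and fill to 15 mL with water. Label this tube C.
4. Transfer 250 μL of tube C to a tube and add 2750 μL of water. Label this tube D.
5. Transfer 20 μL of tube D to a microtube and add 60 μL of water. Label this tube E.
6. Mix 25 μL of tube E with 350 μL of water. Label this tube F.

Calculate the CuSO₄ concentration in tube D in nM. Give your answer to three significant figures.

Step 1: 0.1 mL brought to 600 μL → factor 0.6/0.1 = 6
Step 2: 0.6 mL + 5.4 mL = 6 mL total → factor 6/0.6 = 10
Step 3: 5 mL brought to 15 mL → factor 15/5 = 3
Step 4: 250 μL + 2750 μL = 3000 μL total → factor 3000/250 = 12
Dilution factor through tube D = 6 × 10 × 3 × 12 = 2160
[tube D] = 2.00 mM / 2160 = 0.0009259 mM = 926 nM

926 nM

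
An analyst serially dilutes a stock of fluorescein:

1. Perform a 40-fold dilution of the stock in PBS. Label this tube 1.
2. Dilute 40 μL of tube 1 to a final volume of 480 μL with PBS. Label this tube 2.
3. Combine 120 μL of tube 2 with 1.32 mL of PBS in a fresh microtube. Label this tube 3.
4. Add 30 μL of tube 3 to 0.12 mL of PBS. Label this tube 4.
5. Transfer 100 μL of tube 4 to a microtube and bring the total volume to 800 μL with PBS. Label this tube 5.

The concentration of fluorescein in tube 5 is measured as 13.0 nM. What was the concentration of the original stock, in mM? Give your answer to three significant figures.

3.00 mM

Step 1: 40-fold → factor 40
Step 2: 40 μL brought to 480 μL → factor 480/40 = 12
Step 3: 120 μL + 1.32 mL = 1440 μL total → factor 1440/120 = 12
Step 4: 30 μL + 0.12 mL = 150 μL total → factor 150/30 = 5
Step 5: 100 μL brought to 800 μL → factor 800/100 = 8
Overall dilution factor = 40 × 12 × 12 × 5 × 8 = 2.304 × 10^5
Stock = 13.0 nM × 2.304 × 10^5 = 2.995 × 10^6 nM = 3.00 mM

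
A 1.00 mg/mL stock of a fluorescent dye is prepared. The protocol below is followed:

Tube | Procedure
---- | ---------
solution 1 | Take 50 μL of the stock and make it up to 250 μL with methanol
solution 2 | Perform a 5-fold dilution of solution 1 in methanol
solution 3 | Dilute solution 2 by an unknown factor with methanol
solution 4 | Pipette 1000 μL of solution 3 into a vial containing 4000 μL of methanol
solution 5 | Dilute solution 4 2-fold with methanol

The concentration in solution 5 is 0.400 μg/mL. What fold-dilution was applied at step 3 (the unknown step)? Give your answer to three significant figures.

10.0-fold

Step 1: 50 μL brought to 250 μL → factor 250/50 = 5
Step 2: 5-fold → factor 5
Step 3: unknown factor x
Step 4: 1000 μL + 4000 μL = 5000 μL total → factor 5000/1000 = 5
Step 5: 2-fold → factor 2
Product of known-step factors = 250
Overall factor = 1.00 mg/mL / (0.400 μg/mL) = 2500
x = 2500 / 250 = 10.0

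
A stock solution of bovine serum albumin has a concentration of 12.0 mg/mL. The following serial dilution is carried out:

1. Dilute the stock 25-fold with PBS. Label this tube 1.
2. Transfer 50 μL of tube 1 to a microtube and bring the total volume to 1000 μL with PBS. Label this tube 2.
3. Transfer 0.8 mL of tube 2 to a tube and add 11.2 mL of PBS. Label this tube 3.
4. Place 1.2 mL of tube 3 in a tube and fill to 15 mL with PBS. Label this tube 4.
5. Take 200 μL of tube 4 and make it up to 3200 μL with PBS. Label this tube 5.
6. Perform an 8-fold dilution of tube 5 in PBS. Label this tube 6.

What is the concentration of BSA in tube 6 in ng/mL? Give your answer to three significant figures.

Step 1: 25-fold → factor 25
Step 2: 50 μL brought to 1000 μL → factor 1000/50 = 20
Step 3: 0.8 mL + 11.2 mL = 12 mL total → factor 12/0.8 = 15
Step 4: 1.2 mL brought to 15 mL → factor 15/1.2 = 12.5
Step 5: 200 μL brought to 3200 μL → factor 3200/200 = 16
Step 6: 8-fold → factor 8
Overall dilution factor = 25 × 20 × 15 × 12.5 × 16 × 8 = 1.2 × 10^7
Final = 12.0 mg/mL / 1.2 × 10^7 = 1.000 × 10^-6 mg/mL = 1.00 ng/mL

1.00 ng/mL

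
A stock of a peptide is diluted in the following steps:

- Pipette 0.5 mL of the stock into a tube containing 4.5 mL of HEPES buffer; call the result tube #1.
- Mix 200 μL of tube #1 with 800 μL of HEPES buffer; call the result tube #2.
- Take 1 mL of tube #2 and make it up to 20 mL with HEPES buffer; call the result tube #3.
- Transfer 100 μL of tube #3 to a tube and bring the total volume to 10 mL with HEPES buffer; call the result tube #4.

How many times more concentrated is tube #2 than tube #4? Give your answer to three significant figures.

2.00 × 10^3

Step 1: 0.5 mL + 4.5 mL = 5 mL total → factor 5/0.5 = 10
Step 2: 200 μL + 800 μL = 1000 μL total → factor 1000/200 = 5
Step 3: 1 mL brought to 20 mL → factor 20/1 = 20
Step 4: 100 μL brought to 10 mL → factor 10000/100 = 100
Dilution factor to tube #2 = 50; to tube #4 = 1 × 10^5
[tube #2]/[tube #4] = (factor to tube #4)/(factor to tube #2) = 1 × 10^5/50 = 2.00 × 10^3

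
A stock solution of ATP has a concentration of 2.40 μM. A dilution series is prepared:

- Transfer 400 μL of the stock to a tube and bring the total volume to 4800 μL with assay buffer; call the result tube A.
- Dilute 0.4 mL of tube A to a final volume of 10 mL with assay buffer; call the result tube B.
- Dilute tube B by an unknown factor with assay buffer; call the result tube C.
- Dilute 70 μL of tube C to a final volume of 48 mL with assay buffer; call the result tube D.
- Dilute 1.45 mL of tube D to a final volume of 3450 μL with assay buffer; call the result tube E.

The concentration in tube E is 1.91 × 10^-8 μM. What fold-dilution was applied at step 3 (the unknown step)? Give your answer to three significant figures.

257-fold

Step 1: 400 μL brought to 4800 μL → factor 4800/400 = 12
Step 2: 0.4 mL brought to 10 mL → factor 10/0.4 = 25
Step 3: unknown factor x
Step 4: 70 μL brought to 48 mL → factor 48000/70 = 685.71
Step 5: 1.45 mL brought to 3450 μL → factor 3.45/1.45 = 2.3793
Product of known-step factors = 4.8946 × 10^5
Overall factor = 2.40 μM / (1.91 × 10^-8 μM) = 1.2565 × 10^8
x = 1.2565 × 10^8 / 4.8946 × 10^5 = 257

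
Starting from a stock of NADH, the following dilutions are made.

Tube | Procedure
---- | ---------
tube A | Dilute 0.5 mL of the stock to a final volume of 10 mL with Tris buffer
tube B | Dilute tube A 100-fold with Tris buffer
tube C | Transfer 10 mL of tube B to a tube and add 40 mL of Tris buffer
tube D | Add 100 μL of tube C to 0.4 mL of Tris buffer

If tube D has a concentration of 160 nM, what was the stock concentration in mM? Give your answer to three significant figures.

8.00 mM

Step 1: 0.5 mL brought to 10 mL → factor 10/0.5 = 20
Step 2: 100-fold → factor 100
Step 3: 10 mL + 40 mL = 50 mL total → factor 50/10 = 5
Step 4: 100 μL + 0.4 mL = 500 μL total → factor 500/100 = 5
Overall dilution factor = 20 × 100 × 5 × 5 = 50000
Stock = 160 nM × 50000 = 8.000 × 10^6 nM = 8.00 mM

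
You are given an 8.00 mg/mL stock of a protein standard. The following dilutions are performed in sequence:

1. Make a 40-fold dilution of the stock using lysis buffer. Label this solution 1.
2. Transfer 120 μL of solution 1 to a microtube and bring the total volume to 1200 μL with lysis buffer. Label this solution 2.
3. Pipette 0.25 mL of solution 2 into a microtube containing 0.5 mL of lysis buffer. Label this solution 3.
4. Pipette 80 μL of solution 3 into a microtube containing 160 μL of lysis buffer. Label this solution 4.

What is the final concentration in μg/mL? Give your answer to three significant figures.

2.22 μg/mL

Step 1: 40-fold → factor 40
Step 2: 120 μL brought to 1200 μL → factor 1200/120 = 10
Step 3: 0.25 mL + 0.5 mL = 0.75 mL total → factor 0.75/0.25 = 3
Step 4: 80 μL + 160 μL = 240 μL total → factor 240/80 = 3
Overall dilution factor = 40 × 10 × 3 × 3 = 3600
Final = 8.00 mg/mL / 3600 = 0.002222 mg/mL = 2.22 μg/mL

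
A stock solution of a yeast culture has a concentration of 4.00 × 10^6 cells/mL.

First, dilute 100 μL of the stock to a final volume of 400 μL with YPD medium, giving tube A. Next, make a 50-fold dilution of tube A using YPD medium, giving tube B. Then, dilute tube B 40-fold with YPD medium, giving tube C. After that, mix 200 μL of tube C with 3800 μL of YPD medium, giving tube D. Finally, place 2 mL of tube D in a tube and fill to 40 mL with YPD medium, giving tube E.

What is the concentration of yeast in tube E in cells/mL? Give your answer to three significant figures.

Step 1: 100 μL brought to 400 μL → factor 400/100 = 4
Step 2: 50-fold → factor 50
Step 3: 40-fold → factor 40
Step 4: 200 μL + 3800 μL = 4000 μL total → factor 4000/200 = 20
Step 5: 2 mL brought to 40 mL → factor 40/2 = 20
Overall dilution factor = 4 × 50 × 40 × 20 × 20 = 3.2 × 10^6
Final = 4.00 × 10^6 cells/mL / 3.2 × 10^6 = 1.25 cells/mL

1.25 cells/mL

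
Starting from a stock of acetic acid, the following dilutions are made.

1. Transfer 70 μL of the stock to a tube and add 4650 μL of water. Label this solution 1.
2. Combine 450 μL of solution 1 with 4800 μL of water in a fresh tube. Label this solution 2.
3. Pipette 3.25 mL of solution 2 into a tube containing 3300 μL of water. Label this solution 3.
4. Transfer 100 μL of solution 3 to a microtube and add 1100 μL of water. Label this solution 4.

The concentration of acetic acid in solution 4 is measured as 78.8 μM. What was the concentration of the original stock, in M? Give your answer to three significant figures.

1.50 M

Step 1: 70 μL + 4650 μL = 4720 μL total → factor 4720/70 = 67.429
Step 2: 450 μL + 4800 μL = 5250 μL total → factor 5250/450 = 11.667
Step 3: 3.25 mL + 3300 μL = 6.55 mL total → factor 6.55/3.25 = 2.0154
Step 4: 100 μL + 1100 μL = 1200 μL total → factor 1200/100 = 12
Overall dilution factor = 67.429 × 11.667 × 2.0154 × 12 = 19025
Stock = 78.8 μM × 19025 = 1.499 × 10^6 μM = 1.50 M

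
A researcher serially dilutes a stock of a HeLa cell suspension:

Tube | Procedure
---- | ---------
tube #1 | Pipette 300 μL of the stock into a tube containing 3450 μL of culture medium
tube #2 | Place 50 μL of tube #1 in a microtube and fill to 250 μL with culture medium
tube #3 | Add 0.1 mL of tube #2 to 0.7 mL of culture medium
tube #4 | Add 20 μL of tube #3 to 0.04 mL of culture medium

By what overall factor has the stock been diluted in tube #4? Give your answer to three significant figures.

Step 1: 300 μL + 3450 μL = 3750 μL total → factor 3750/300 = 12.5
Step 2: 50 μL brought to 250 μL → factor 250/50 = 5
Step 3: 0.1 mL + 0.7 mL = 0.8 mL total → factor 0.8/0.1 = 8
Step 4: 20 μL + 0.04 mL = 60 μL total → factor 60/20 = 3
Overall dilution factor = 12.5 × 5 × 8 × 3 = 1500

1.50 × 10^3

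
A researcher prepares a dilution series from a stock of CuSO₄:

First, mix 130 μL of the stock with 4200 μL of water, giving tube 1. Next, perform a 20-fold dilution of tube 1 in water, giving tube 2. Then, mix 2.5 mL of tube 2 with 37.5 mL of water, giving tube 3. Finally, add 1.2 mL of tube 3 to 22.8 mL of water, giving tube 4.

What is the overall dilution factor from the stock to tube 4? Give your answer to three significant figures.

Step 1: 130 μL + 4200 μL = 4330 μL total → factor 4330/130 = 33.308
Step 2: 20-fold → factor 20
Step 3: 2.5 mL + 37.5 mL = 40 mL total → factor 40/2.5 = 16
Step 4: 1.2 mL + 22.8 mL = 24 mL total → factor 24/1.2 = 20
Overall dilution factor = 33.308 × 20 × 16 × 20 = 2.1317 × 10^5

2.13 × 10^5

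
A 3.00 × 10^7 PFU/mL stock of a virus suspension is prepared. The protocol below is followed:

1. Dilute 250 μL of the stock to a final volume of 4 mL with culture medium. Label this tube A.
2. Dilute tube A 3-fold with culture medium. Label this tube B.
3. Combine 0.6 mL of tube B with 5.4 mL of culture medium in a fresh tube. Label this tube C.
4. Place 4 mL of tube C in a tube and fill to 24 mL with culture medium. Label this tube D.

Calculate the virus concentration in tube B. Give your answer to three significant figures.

6.25 × 10^5 PFU/mL

Step 1: 250 μL brought to 4 mL → factor 4000/250 = 16
Step 2: 3-fold → factor 3
Dilution factor through tube B = 16 × 3 = 48
[tube B] = 3.00 × 10^7 PFU/mL / 48 = 6.25 × 10^5 PFU/mL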